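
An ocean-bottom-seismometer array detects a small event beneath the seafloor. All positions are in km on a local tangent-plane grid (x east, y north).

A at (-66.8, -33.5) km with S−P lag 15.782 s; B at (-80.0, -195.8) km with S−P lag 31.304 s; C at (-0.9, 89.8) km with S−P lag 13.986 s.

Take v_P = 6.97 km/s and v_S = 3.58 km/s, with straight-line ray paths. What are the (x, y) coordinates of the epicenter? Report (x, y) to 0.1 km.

Distance from S−P lag: d = Δt · v_P v_S / (v_P − v_S) = Δt · (6.97·3.58)/(6.97−3.58) ≈ 7.3606·Δt.
So d_A = 116.17, d_B = 230.42, d_C = 102.95 km.
Circle about each station: (x + 66.8)² + (y + 33.5)² = 116.17²; (x + 80.0)² + (y + 195.8)² = 230.42²; (x + 0.9)² + (y − 89.8)² = 102.95².
Subtracting pairs of circle equations eliminates x²+y² and gives linear equations (the radical axes):
-26.4 x − 324.6 y = -444.76
131.8 x + 246.6 y = 5377.13
Solving the 2×2 system: x ≈ 45.1, y ≈ -2.3 km.
Check against A (with the unrounded x, y): √((x + 66.8)²+(y + 33.5)²) = 116.17 ≈ 116.17 km. ✓

45.1 km east, -2.3 km north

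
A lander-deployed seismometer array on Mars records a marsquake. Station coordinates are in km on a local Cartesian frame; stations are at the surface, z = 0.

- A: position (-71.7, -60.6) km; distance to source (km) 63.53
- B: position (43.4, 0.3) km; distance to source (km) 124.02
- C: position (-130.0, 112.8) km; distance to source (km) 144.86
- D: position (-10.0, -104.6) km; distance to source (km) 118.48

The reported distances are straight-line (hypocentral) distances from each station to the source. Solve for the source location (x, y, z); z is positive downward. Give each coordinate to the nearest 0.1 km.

x ≈ -72.4 km, y ≈ -13.2 km, depth ≈ 42.3 km

Each station gives a sphere (x−x_i)² + (y−y_i)² + z² = d_i² (stations at z=0).
Subtracting the A sphere from B and C: z² cancels, leaving linear equations in x and y:
230.2 x + 121.8 y = -18274.50
-116.6 x + 346.8 y = 3862.23
Solving: x ≈ -72.399, y ≈ -13.205 km (keep extra digits for the depth step; rounded: -72.4, -13.2).
Then from the A sphere: z² = 63.53² − (x + 71.7)² − (y + 60.6)² with x = -72.399, y = -13.205, so z ≈ 42.300 ≈ 42.3 km.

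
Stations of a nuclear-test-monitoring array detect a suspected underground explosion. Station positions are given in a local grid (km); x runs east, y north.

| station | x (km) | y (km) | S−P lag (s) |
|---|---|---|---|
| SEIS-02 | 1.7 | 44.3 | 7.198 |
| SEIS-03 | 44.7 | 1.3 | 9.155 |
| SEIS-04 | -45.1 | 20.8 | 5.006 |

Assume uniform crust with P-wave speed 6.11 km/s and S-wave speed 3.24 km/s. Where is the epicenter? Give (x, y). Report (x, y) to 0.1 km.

(-18.4, -1.1)

Distance from S−P lag: d = Δt · v_P v_S / (v_P − v_S) = Δt · (6.11·3.24)/(6.11−3.24) ≈ 6.8977·Δt.
So d_SEIS-02 = 49.65, d_SEIS-03 = 63.15, d_SEIS-04 = 34.53 km.
Circle about each station: (x − 1.7)² + (y − 44.3)² = 49.65²; (x − 44.7)² + (y − 1.3)² = 63.15²; (x + 45.1)² + (y − 20.8)² = 34.53².
Subtracting the SEIS-02 equation from the SEIS-03 and SEIS-04 equations removes the quadratic terms:
86.0 x − 86.0 y = -1488.40
-93.6 x − 47.0 y = 1774.07
Solving the 2×2 system: x ≈ -18.4, y ≈ -1.1 km.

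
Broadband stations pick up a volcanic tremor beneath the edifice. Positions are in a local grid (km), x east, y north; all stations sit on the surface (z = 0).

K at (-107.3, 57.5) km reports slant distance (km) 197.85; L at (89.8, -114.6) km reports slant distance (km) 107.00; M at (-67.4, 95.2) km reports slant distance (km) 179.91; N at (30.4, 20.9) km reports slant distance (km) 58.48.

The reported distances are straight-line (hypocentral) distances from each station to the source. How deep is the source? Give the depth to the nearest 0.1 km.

14.5 km

Each station gives a sphere (x−x_i)² + (y−y_i)² + z² = d_i² (stations at z=0).
Subtracting the K sphere from L and M: z² cancels, leaving linear equations in x and y:
394.2 x − 344.2 y = 34073.28
79.8 x + 75.4 y = 5563.27
Solving: x ≈ 78.406, y ≈ -9.198 km (keep extra digits for the depth step; rounded: 78.4, -9.2).
Then from the K sphere: z² = 197.85² − (x + 107.3)² − (y − 57.5)² with x = 78.406, y = -9.198, so z ≈ 14.467 ≈ 14.5 km.
Check against N (with the unrounded solution): distance 58.48 ≈ 58.48 km. ✓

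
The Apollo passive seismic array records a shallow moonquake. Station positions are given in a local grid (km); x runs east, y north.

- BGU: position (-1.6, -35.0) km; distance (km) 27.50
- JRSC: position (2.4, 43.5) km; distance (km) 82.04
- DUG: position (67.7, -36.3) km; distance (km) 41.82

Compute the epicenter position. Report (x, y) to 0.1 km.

Circle about each station: (x + 1.6)² + (y + 35.0)² = 27.50²; (x − 2.4)² + (y − 43.5)² = 82.04²; (x − 67.7)² + (y + 36.3)² = 41.82².
Subtracting pairs of circle equations eliminates x²+y² and gives linear equations (the radical axes):
8.0 x + 157.0 y = -5303.86
138.6 x − 2.6 y = 3680.76
Solving the 2×2 system: x ≈ 25.9, y ≈ -35.1 km.
Check against BGU (with the unrounded x, y): √((x + 1.6)²+(y + 35.0)²) = 27.50 ≈ 27.50 km. ✓

(25.9, -35.1)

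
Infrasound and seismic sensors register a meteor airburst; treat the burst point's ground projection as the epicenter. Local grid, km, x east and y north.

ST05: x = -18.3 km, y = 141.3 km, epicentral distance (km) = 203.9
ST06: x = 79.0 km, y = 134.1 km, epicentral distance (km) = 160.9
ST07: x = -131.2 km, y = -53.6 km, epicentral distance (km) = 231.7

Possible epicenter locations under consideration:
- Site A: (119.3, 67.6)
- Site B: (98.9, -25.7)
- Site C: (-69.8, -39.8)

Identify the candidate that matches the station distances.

Site B

For each candidate, compare |candidate − station| to the reported distance:
Site A: residuals ST05 47.8, ST06 83.1, ST07 46.6 → max 83.1 km
Site B: residuals ST05 0.1, ST06 0.1, ST07 0.1 → max 0.1 km
Site C: residuals ST05 15.6, ST06 68.0, ST07 168.8 → max 168.8 km
Only Site B has all residuals ≈ 0.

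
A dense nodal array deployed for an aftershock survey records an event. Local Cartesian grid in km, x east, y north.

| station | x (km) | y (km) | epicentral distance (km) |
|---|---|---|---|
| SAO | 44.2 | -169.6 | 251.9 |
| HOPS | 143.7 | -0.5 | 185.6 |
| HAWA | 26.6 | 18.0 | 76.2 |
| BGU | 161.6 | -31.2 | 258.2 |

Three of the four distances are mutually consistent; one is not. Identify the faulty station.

Solve using three stations at a time. Using SAO, HOPS, HAWA (subtract circle equations pairwise → linear system) gives (x, y) ≈ (-27.2, 72.0).
Distances from that point to each station vs reported:
  SAO: calculated 251.9 vs reported 251.9 → residual 0.0 km
  HOPS: calculated 185.6 vs reported 185.6 → residual 0.0 km
  HAWA: calculated 76.2 vs reported 76.2 → residual 0.0 km
  BGU: calculated 215.1 vs reported 258.2 → residual 43.1 km
SAO, HOPS, HAWA are mutually consistent (residuals ≈ 0); BGU is off by 43.1 km.

BGU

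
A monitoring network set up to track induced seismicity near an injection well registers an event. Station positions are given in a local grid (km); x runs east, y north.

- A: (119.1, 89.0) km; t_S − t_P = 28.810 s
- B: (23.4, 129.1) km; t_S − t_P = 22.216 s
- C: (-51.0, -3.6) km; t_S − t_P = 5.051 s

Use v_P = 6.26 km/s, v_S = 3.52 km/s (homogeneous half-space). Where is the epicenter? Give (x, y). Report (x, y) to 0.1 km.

Distance from S−P lag: d = Δt · v_P v_S / (v_P − v_S) = Δt · (6.26·3.52)/(6.26−3.52) ≈ 8.0420·Δt.
So d_A = 231.69, d_B = 178.66, d_C = 40.62 km.
Circle about each station: (x − 119.1)² + (y − 89.0)² = 231.69²; (x − 23.4)² + (y − 129.1)² = 178.66²; (x + 51.0)² + (y + 3.6)² = 40.62².
Subtracting pairs of circle equations eliminates x²+y² and gives linear equations (the radical axes):
-191.4 x + 80.2 y = 16869.42
-340.2 x − 185.2 y = 32538.42
Solving the 2×2 system: x ≈ -91.4, y ≈ -7.8 km.

x ≈ -91.4 km, y ≈ -7.8 km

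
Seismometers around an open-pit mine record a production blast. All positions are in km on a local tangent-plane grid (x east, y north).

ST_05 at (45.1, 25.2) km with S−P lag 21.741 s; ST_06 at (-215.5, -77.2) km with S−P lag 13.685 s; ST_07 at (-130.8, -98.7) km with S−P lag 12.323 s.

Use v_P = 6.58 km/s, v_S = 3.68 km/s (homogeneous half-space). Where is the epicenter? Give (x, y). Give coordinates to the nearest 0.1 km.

Distance from S−P lag: d = Δt · v_P v_S / (v_P − v_S) = Δt · (6.58·3.68)/(6.58−3.68) ≈ 8.3498·Δt.
So d_ST_05 = 181.53, d_ST_06 = 114.27, d_ST_07 = 102.89 km.
Circle about each station: (x − 45.1)² + (y − 25.2)² = 181.53²; (x + 215.5)² + (y + 77.2)² = 114.27²; (x + 130.8)² + (y + 98.7)² = 102.89².
Subtracting pairs of circle equations eliminates x²+y² and gives linear equations (the radical axes):
-521.2 x − 204.8 y = 69626.55
-351.8 x − 247.8 y = 46548.07
Solving the 2×2 system: x ≈ -135.2, y ≈ 4.1 km.

-135.2 km east, 4.1 km north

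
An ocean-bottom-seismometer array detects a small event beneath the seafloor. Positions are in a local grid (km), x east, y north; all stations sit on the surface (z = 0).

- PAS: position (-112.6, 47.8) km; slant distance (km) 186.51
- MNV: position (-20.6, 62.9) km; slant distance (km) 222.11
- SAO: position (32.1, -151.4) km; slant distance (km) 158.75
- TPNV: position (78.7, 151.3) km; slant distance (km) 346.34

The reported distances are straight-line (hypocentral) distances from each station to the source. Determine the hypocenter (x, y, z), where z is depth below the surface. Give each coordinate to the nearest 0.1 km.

Each station gives a sphere (x−x_i)² + (y−y_i)² + z² = d_i² (stations at z=0).
Subtracting the PAS sphere from MNV and SAO: z² cancels, leaving linear equations in x and y:
184.0 x + 30.2 y = -25129.70
289.4 x − 398.4 y = 18573.19
Solving: x ≈ -115.189, y ≈ -130.294 km (keep extra digits for the depth step; rounded: -115.2, -130.3).
Then from the PAS sphere: z² = 186.51² − (x + 112.6)² − (y − 47.8)² with x = -115.189, y = -130.294, so z ≈ 55.334 ≈ 55.3 km.
Check against TPNV (with the unrounded solution): distance 346.34 ≈ 346.34 km. ✓

x ≈ -115.2 km, y ≈ -130.3 km, depth ≈ 55.3 km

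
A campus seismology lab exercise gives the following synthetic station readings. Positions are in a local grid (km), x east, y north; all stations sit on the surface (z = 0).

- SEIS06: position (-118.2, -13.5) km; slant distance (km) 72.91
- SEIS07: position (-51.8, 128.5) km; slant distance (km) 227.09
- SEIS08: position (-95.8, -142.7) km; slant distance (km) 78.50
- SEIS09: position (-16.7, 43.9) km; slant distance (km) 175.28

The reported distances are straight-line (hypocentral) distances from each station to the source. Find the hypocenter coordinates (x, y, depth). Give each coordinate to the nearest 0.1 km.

x ≈ -138.6 km, y ≈ -80.3 km, depth ≈ 20.9 km

Each station gives a sphere (x−x_i)² + (y−y_i)² + z² = d_i² (stations at z=0).
Subtracting the SEIS06 sphere from SEIS07 and SEIS08: z² cancels, leaving linear equations in x and y:
132.8 x + 284.0 y = -41212.00
44.8 x − 258.4 y = 14541.06
Solving: x ≈ -138.599, y ≈ -80.303 km (keep extra digits for the depth step; rounded: -138.6, -80.3).
Then from the SEIS06 sphere: z² = 72.91² − (x + 118.2)² − (y + 13.5)² with x = -138.599, y = -80.303, so z ≈ 20.907 ≈ 20.9 km.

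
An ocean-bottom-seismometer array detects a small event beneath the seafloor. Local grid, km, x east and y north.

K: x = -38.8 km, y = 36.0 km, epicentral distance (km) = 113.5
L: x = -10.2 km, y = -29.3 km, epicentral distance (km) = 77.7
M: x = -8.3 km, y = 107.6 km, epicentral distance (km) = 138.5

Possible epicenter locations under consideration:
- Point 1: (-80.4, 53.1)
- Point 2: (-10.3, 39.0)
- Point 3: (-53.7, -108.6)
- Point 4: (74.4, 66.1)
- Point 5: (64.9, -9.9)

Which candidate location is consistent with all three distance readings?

Point 5

For each candidate, compare |candidate − station| to the reported distance:
Point 1: residuals K 68.5, L 30.5, M 48.1 → max 68.5 km
Point 2: residuals K 84.8, L 9.4, M 69.9 → max 84.8 km
Point 3: residuals K 31.9, L 12.7, M 82.4 → max 82.4 km
Point 4: residuals K 3.6, L 49.8, M 46.0 → max 49.8 km
Point 5: residuals K 0.1, L 0.1, M 0.1 → max 0.1 km
Only Point 5 has all residuals ≈ 0.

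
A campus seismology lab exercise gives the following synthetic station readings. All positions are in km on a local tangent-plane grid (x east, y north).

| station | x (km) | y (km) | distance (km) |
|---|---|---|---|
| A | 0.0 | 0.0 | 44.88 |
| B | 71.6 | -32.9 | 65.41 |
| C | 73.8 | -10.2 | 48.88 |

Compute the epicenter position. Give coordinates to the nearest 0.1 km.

38.3 km east, 23.4 km north

Circle about each station: x² + y² = 44.88²; (x − 71.6)² + (y + 32.9)² = 65.41²; (x − 73.8)² + (y + 10.2)² = 48.88².
Subtracting pairs of circle equations eliminates x²+y² and gives linear equations (the radical axes):
143.2 x − 65.8 y = 3944.72
147.6 x − 20.4 y = 5175.44
Solving the 2×2 system: x ≈ 38.3, y ≈ 23.4 km.
Check against A (with the unrounded x, y): √(x²+y²) = 44.88 ≈ 44.88 km. ✓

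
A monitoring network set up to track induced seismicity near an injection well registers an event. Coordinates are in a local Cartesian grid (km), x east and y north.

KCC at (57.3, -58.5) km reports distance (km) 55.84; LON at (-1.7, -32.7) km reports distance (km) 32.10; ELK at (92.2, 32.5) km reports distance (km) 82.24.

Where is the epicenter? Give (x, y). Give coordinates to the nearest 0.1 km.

(24.1, -13.6)

Circle about each station: (x − 57.3)² + (y + 58.5)² = 55.84²; (x + 1.7)² + (y + 32.7)² = 32.10²; (x − 92.2)² + (y − 32.5)² = 82.24².
Subtracting pairs of circle equations eliminates x²+y² and gives linear equations (the radical axes):
-118.0 x + 51.6 y = -3545.66
69.8 x + 182.0 y = -793.76
Solving the 2×2 system: x ≈ 24.1, y ≈ -13.6 km.
Check against KCC (with the unrounded x, y): √((x − 57.3)²+(y + 58.5)²) = 55.84 ≈ 55.84 km. ✓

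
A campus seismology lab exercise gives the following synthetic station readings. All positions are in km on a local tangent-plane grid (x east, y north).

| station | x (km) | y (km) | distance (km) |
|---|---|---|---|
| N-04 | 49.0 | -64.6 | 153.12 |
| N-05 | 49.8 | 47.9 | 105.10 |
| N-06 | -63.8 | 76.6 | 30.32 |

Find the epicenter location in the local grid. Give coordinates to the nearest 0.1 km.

-55.3 km east, 47.5 km north

Circle about each station: (x − 49.0)² + (y + 64.6)² = 153.12²; (x − 49.8)² + (y − 47.9)² = 105.10²; (x + 63.8)² + (y − 76.6)² = 30.32².
Subtracting pairs of circle equations eliminates x²+y² and gives linear equations (the radical axes):
1.6 x + 225.0 y = 10600.01
-225.6 x + 282.4 y = 25890.27
Solving the 2×2 system: x ≈ -55.3, y ≈ 47.5 km.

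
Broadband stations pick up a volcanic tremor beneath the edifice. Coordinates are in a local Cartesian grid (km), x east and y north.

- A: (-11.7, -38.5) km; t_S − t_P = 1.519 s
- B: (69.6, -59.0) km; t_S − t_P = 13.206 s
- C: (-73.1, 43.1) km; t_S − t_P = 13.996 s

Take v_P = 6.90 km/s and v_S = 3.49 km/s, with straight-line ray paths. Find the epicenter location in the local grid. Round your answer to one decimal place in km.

-22.0 km east, -41.5 km north

Distance from S−P lag: d = Δt · v_P v_S / (v_P − v_S) = Δt · (6.90·3.49)/(6.90−3.49) ≈ 7.0619·Δt.
So d_A = 10.73, d_B = 93.26, d_C = 98.84 km.
Circle about each station: (x + 11.7)² + (y + 38.5)² = 10.73²; (x − 69.6)² + (y + 59.0)² = 93.26²; (x + 73.1)² + (y − 43.1)² = 98.84².
Subtracting the A equation from the B and C equations removes the quadratic terms:
162.6 x − 41.0 y = -1876.27
-122.8 x + 163.2 y = -4072.13
Solving the 2×2 system: x ≈ -22.0, y ≈ -41.5 km.
Check against A (with the unrounded x, y): √((x + 11.7)²+(y + 38.5)²) = 10.74 ≈ 10.73 km. ✓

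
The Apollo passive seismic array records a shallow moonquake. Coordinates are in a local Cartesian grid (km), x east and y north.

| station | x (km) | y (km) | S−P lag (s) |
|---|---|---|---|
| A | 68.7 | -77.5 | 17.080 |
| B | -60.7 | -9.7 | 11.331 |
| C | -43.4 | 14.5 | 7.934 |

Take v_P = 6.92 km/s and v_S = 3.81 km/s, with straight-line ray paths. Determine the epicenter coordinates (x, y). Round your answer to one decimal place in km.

x ≈ 10.3 km, y ≈ 55.0 km

Distance from S−P lag: d = Δt · v_P v_S / (v_P − v_S) = Δt · (6.92·3.81)/(6.92−3.81) ≈ 8.4776·Δt.
So d_A = 144.80, d_B = 96.06, d_C = 67.26 km.
Circle about each station: (x − 68.7)² + (y + 77.5)² = 144.80²; (x + 60.7)² + (y + 9.7)² = 96.06²; (x + 43.4)² + (y − 14.5)² = 67.26².
Subtracting pairs of circle equations eliminates x²+y² and gives linear equations (the radical axes):
-258.8 x + 135.6 y = 4792.16
-224.2 x + 184.0 y = 7811.00
Solving the 2×2 system: x ≈ 10.3, y ≈ 55.0 km.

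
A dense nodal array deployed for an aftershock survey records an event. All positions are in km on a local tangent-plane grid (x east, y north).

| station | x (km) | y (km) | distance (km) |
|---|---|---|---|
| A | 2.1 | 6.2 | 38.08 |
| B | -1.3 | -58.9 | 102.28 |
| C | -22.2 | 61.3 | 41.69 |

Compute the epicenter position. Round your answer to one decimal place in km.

Circle about each station: (x − 2.1)² + (y − 6.2)² = 38.08²; (x + 1.3)² + (y + 58.9)² = 102.28²; (x + 22.2)² + (y − 61.3)² = 41.69².
Subtracting the A equation from the B and C equations removes the quadratic terms:
-6.8 x − 130.2 y = -5583.06
-48.6 x + 110.2 y = 3919.71
Solving the 2×2 system: x ≈ 14.8, y ≈ 42.1 km.

(14.8, 42.1)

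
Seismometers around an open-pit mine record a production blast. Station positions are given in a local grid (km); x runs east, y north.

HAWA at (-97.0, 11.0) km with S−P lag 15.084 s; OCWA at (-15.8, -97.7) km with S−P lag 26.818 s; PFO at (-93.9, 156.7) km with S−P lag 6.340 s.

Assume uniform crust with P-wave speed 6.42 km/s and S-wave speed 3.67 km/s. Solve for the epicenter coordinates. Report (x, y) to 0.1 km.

-46.6 km east, 130.0 km north

Distance from S−P lag: d = Δt · v_P v_S / (v_P − v_S) = Δt · (6.42·3.67)/(6.42−3.67) ≈ 8.5678·Δt.
So d_HAWA = 129.24, d_OCWA = 229.77, d_PFO = 54.32 km.
Circle about each station: (x + 97.0)² + (y − 11.0)² = 129.24²; (x + 15.8)² + (y + 97.7)² = 229.77²; (x + 93.9)² + (y − 156.7)² = 54.32².
Subtracting the HAWA equation from the OCWA and PFO equations removes the quadratic terms:
162.4 x − 217.4 y = -35826.35
6.2 x + 291.4 y = 37594.42
Solving the 2×2 system: x ≈ -46.6, y ≈ 130.0 km.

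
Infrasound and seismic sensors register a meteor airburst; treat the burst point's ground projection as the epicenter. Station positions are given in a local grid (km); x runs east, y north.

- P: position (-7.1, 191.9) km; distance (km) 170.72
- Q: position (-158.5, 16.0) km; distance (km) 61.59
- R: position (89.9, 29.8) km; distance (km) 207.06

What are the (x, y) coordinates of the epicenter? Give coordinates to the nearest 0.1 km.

(-115.0, 59.6)

Circle about each station: (x + 7.1)² + (y − 191.9)² = 170.72²; (x + 158.5)² + (y − 16.0)² = 61.59²; (x − 89.9)² + (y − 29.8)² = 207.06².
Subtracting pairs of circle equations eliminates x²+y² and gives linear equations (the radical axes):
-302.8 x − 351.8 y = 13854.22
194.0 x − 324.2 y = -41634.50
Solving the 2×2 system: x ≈ -115.0, y ≈ 59.6 km.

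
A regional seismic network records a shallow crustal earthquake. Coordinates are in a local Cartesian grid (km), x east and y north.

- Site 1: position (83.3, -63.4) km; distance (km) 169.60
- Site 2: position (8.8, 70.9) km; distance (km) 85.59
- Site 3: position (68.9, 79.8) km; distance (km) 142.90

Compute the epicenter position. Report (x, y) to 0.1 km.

Circle about each station: (x − 83.3)² + (y + 63.4)² = 169.60²; (x − 8.8)² + (y − 70.9)² = 85.59²; (x − 68.9)² + (y − 79.8)² = 142.90².
Subtracting pairs of circle equations eliminates x²+y² and gives linear equations (the radical axes):
-149.0 x + 268.6 y = 15584.31
-28.8 x + 286.4 y = 8500.55
Solving the 2×2 system: x ≈ -62.4, y ≈ 23.4 km.

x ≈ -62.4 km, y ≈ 23.4 km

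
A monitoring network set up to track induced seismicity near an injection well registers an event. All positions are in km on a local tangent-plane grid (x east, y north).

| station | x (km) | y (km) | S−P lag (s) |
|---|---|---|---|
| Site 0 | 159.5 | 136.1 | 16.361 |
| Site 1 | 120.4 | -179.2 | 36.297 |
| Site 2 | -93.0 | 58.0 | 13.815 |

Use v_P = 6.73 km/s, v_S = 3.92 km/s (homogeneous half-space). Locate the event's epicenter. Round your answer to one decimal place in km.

x ≈ 6.0 km, y ≈ 141.8 km

Distance from S−P lag: d = Δt · v_P v_S / (v_P − v_S) = Δt · (6.73·3.92)/(6.73−3.92) ≈ 9.3885·Δt.
So d_Site 0 = 153.60, d_Site 1 = 340.77, d_Site 2 = 129.70 km.
Circle about each station: (x − 159.5)² + (y − 136.1)² = 153.60²; (x − 120.4)² + (y + 179.2)² = 340.77²; (x + 93.0)² + (y − 58.0)² = 129.70².
Subtracting pairs of circle equations eliminates x²+y² and gives linear equations (the radical axes):
-78.2 x − 630.6 y = -89885.89
-505.0 x − 156.2 y = -25179.59
Solving the 2×2 system: x ≈ 6.0, y ≈ 141.8 km.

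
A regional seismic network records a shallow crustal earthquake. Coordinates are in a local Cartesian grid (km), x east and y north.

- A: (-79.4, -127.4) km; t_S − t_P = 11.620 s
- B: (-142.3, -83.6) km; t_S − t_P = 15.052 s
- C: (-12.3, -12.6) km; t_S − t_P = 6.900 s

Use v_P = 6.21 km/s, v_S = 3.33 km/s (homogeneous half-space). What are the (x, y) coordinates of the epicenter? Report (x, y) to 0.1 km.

(-38.1, -54.9)

Distance from S−P lag: d = Δt · v_P v_S / (v_P − v_S) = Δt · (6.21·3.33)/(6.21−3.33) ≈ 7.1803·Δt.
So d_A = 83.44, d_B = 108.08, d_C = 49.54 km.
Circle about each station: (x + 79.4)² + (y + 127.4)² = 83.44²; (x + 142.3)² + (y + 83.6)² = 108.08²; (x + 12.3)² + (y + 12.6)² = 49.54².
Subtracting the A equation from the B and C equations removes the quadratic terms:
-125.8 x + 87.6 y = -15.92
134.2 x + 229.6 y = -17717.05
Solving the 2×2 system: x ≈ -38.1, y ≈ -54.9 km.
Check against A (with the unrounded x, y): √((x + 79.4)²+(y + 127.4)²) = 83.44 ≈ 83.44 km. ✓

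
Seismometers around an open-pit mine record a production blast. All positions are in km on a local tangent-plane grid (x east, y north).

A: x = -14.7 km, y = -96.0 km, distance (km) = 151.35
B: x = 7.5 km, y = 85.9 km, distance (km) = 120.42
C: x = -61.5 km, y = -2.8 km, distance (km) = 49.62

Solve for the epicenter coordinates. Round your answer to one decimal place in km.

Circle about each station: (x + 14.7)² + (y + 96.0)² = 151.35²; (x − 7.5)² + (y − 85.9)² = 120.42²; (x + 61.5)² + (y + 2.8)² = 49.62².
Subtracting pairs of circle equations eliminates x²+y² and gives linear equations (the radical axes):
44.4 x + 363.8 y = 6408.82
-93.6 x + 186.4 y = 14802.68
Solving the 2×2 system: x ≈ -99.0, y ≈ 29.7 km.

x ≈ -99.0 km, y ≈ 29.7 km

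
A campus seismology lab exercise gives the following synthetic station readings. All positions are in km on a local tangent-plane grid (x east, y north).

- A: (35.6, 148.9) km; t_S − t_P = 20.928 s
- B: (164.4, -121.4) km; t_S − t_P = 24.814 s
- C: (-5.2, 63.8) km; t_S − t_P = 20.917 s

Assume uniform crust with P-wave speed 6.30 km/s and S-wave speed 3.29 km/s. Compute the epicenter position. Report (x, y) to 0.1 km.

137.9 km east, 47.4 km north

Distance from S−P lag: d = Δt · v_P v_S / (v_P − v_S) = Δt · (6.30·3.29)/(6.30−3.29) ≈ 6.8860·Δt.
So d_A = 144.11, d_B = 170.87, d_C = 144.04 km.
Circle about each station: (x − 35.6)² + (y − 148.9)² = 144.11²; (x − 164.4)² + (y + 121.4)² = 170.87²; (x + 5.2)² + (y − 63.8)² = 144.04².
Subtracting pairs of circle equations eliminates x²+y² and gives linear equations (the radical axes):
257.6 x − 540.6 y = 9897.89
-81.6 x − 170.2 y = -19320.92
Solving the 2×2 system: x ≈ 137.9, y ≈ 47.4 km.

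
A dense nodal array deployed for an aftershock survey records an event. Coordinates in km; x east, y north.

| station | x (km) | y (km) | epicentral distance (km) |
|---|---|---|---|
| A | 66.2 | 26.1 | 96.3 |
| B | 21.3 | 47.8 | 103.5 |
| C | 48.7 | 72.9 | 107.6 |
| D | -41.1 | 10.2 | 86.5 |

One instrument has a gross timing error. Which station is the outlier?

Solve using three stations at a time. Using A, B, D (subtract circle equations pairwise → linear system) gives (x, y) ≈ (15.1, -55.5).
Distances from that point to each station vs reported:
  A: calculated 96.2 vs reported 96.3 → residual 0.1 km
  B: calculated 103.4 vs reported 103.5 → residual 0.1 km
  C: calculated 132.7 vs reported 107.6 → residual 25.1 km
  D: calculated 86.4 vs reported 86.5 → residual 0.1 km
A, B, D are mutually consistent (residuals ≈ 0); C is off by 25.1 km.

C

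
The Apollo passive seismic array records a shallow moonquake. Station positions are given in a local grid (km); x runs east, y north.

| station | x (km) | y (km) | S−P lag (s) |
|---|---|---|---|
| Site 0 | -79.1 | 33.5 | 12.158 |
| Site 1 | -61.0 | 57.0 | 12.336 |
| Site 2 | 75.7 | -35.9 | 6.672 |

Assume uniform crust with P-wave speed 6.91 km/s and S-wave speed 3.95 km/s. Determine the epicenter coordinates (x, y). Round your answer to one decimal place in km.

Distance from S−P lag: d = Δt · v_P v_S / (v_P − v_S) = Δt · (6.91·3.95)/(6.91−3.95) ≈ 9.2211·Δt.
So d_Site 0 = 112.11, d_Site 1 = 113.75, d_Site 2 = 61.52 km.
Circle about each station: (x + 79.1)² + (y − 33.5)² = 112.11²; (x + 61.0)² + (y − 57.0)² = 113.75²; (x − 75.7)² + (y + 35.9)² = 61.52².
Subtracting the Site 0 equation from the Site 1 and Site 2 equations removes the quadratic terms:
36.2 x + 47.0 y = -779.47
309.6 x − 138.8 y = 8424.18
Solving the 2×2 system: x ≈ 14.7, y ≈ -27.9 km.

14.7 km east, -27.9 km north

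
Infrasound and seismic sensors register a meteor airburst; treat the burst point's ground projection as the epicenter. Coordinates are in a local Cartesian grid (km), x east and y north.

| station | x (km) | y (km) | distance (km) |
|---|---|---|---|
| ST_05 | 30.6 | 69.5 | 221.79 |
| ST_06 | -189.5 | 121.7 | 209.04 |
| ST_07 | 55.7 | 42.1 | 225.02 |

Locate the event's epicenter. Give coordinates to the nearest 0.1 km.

(-133.5, -79.7)

Circle about each station: (x − 30.6)² + (y − 69.5)² = 221.79²; (x + 189.5)² + (y − 121.7)² = 209.04²; (x − 55.7)² + (y − 42.1)² = 225.02².
Subtracting the ST_05 equation from the ST_06 and ST_07 equations removes the quadratic terms:
-440.2 x + 104.4 y = 50447.61
50.2 x − 54.8 y = -2334.91
Solving the 2×2 system: x ≈ -133.5, y ≈ -79.7 km.
Check against ST_05 (with the unrounded x, y): √((x − 30.6)²+(y − 69.5)²) = 221.78 ≈ 221.79 km. ✓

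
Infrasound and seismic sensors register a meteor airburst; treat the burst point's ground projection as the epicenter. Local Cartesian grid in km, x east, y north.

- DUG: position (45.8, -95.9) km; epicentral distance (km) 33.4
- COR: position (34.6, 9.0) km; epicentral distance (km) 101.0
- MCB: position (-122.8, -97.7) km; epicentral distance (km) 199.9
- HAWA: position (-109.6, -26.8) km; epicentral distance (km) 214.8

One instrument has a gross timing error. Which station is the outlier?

Solve using three stations at a time. Using DUG, COR, MCB (subtract circle equations pairwise → linear system) gives (x, y) ≈ (76.5, -82.9).
Distances from that point to each station vs reported:
  DUG: calculated 33.4 vs reported 33.4 → residual 0.0 km
  COR: calculated 101.0 vs reported 101.0 → residual 0.0 km
  MCB: calculated 199.9 vs reported 199.9 → residual 0.0 km
  HAWA: calculated 194.4 vs reported 214.8 → residual 20.4 km
DUG, COR, MCB are mutually consistent (residuals ≈ 0); HAWA is off by 20.4 km.

HAWA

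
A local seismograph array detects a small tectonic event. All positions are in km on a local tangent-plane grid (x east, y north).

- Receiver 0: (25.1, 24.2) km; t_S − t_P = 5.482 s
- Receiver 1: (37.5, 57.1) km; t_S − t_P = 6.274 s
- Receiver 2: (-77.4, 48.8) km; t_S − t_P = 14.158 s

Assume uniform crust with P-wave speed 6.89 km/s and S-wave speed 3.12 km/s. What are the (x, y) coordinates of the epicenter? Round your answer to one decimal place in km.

Distance from S−P lag: d = Δt · v_P v_S / (v_P − v_S) = Δt · (6.89·3.12)/(6.89−3.12) ≈ 5.7021·Δt.
So d_Receiver 0 = 31.26, d_Receiver 1 = 35.77, d_Receiver 2 = 80.73 km.
Circle about each station: (x − 25.1)² + (y − 24.2)² = 31.26²; (x − 37.5)² + (y − 57.1)² = 35.77²; (x + 77.4)² + (y − 48.8)² = 80.73².
Subtracting pairs of circle equations eliminates x²+y² and gives linear equations (the radical axes):
24.8 x + 65.8 y = 3148.70
-205.0 x + 49.2 y = 1616.40
Solving the 2×2 system: x ≈ 3.3, y ≈ 46.6 km.

3.3 km east, 46.6 km north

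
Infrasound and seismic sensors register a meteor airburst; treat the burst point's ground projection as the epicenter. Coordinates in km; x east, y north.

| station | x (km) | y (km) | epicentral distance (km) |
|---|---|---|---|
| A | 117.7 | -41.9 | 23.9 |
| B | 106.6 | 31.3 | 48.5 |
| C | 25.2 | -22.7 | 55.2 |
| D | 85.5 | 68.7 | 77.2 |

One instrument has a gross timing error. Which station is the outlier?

Solve using three stations at a time. Using B, C, D (subtract circle equations pairwise → linear system) gives (x, y) ≈ (78.4, -8.2).
Distances from that point to each station vs reported:
  A: calculated 51.8 vs reported 23.9 → residual 27.9 km
  B: calculated 48.5 vs reported 48.5 → residual 0.0 km
  C: calculated 55.2 vs reported 55.2 → residual 0.0 km
  D: calculated 77.2 vs reported 77.2 → residual 0.0 km
B, C, D are mutually consistent (residuals ≈ 0); A is off by 27.9 km.

A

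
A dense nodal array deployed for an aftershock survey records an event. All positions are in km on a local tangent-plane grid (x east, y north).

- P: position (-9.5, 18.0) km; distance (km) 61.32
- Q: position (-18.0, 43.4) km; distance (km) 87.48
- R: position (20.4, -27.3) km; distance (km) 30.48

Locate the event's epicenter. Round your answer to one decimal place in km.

(-5.6, -43.2)

Circle about each station: (x + 9.5)² + (y − 18.0)² = 61.32²; (x + 18.0)² + (y − 43.4)² = 87.48²; (x − 20.4)² + (y + 27.3)² = 30.48².
Subtracting pairs of circle equations eliminates x²+y² and gives linear equations (the radical axes):
-17.0 x + 50.8 y = -2099.30
59.8 x − 90.6 y = 3578.31
Solving the 2×2 system: x ≈ -5.6, y ≈ -43.2 km.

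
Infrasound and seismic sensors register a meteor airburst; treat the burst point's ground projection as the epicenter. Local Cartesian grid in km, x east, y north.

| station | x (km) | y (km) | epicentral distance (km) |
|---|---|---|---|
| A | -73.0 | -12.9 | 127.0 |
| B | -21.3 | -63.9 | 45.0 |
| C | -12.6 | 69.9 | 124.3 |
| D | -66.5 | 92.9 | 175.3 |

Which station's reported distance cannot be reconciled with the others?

Solve using three stations at a time. Using A, C, D (subtract circle equations pairwise → linear system) gives (x, y) ≈ (51.9, -36.5).
Distances from that point to each station vs reported:
  A: calculated 127.1 vs reported 127.0 → residual 0.1 km
  B: calculated 78.2 vs reported 45.0 → residual 33.2 km
  C: calculated 124.4 vs reported 124.3 → residual 0.1 km
  D: calculated 175.4 vs reported 175.3 → residual 0.1 km
A, C, D are mutually consistent (residuals ≈ 0); B is off by 33.2 km.

B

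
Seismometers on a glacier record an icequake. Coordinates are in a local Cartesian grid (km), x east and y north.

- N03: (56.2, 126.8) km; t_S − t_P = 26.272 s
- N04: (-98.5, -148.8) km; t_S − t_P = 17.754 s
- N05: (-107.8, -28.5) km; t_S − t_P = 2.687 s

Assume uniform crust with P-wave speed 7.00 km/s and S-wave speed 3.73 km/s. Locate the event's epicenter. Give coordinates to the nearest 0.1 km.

Distance from S−P lag: d = Δt · v_P v_S / (v_P − v_S) = Δt · (7.00·3.73)/(7.00−3.73) ≈ 7.9847·Δt.
So d_N03 = 209.77, d_N04 = 141.76, d_N05 = 21.45 km.
Circle about each station: (x − 56.2)² + (y − 126.8)² = 209.77²; (x + 98.5)² + (y + 148.8)² = 141.76²; (x + 107.8)² + (y + 28.5)² = 21.45².
Subtracting the N03 equation from the N04 and N05 equations removes the quadratic terms:
-309.4 x − 551.2 y = 36514.57
-328.0 x − 310.6 y = 36739.76
Solving the 2×2 system: x ≈ -105.2, y ≈ -7.2 km.
Check against N03 (with the unrounded x, y): √((x − 56.2)²+(y − 126.8)²) = 209.77 ≈ 209.77 km. ✓

x ≈ -105.2 km, y ≈ -7.2 km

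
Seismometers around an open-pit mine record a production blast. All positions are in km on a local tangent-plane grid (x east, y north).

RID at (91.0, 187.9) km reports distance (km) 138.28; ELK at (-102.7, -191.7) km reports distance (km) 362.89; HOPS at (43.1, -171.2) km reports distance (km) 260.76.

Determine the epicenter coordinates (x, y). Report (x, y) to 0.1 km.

Circle about each station: (x − 91.0)² + (y − 187.9)² = 138.28²; (x + 102.7)² + (y + 191.7)² = 362.89²; (x − 43.1)² + (y + 171.2)² = 260.76².
Subtracting the RID equation from the ELK and HOPS equations removes the quadratic terms:
-387.4 x − 759.2 y = -108859.02
-95.8 x − 718.2 y = -61294.78
Solving the 2×2 system: x ≈ 154.0, y ≈ 64.8 km.

154.0 km east, 64.8 km north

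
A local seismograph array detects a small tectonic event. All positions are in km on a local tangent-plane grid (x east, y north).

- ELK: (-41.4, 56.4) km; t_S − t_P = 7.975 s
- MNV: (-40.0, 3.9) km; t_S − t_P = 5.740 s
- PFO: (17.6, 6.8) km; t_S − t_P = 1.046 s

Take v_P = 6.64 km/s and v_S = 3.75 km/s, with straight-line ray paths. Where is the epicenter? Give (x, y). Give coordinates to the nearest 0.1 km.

9.1 km east, 9.8 km north

Distance from S−P lag: d = Δt · v_P v_S / (v_P − v_S) = Δt · (6.64·3.75)/(6.64−3.75) ≈ 8.6159·Δt.
So d_ELK = 68.71, d_MNV = 49.46, d_PFO = 9.01 km.
Circle about each station: (x + 41.4)² + (y − 56.4)² = 68.71²; (x + 40.0)² + (y − 3.9)² = 49.46²; (x − 17.6)² + (y − 6.8)² = 9.01².
Subtracting the ELK equation from the MNV and PFO equations removes the quadratic terms:
2.8 x − 105.0 y = -1004.94
118.0 x − 99.2 y = 100.96
Solving the 2×2 system: x ≈ 9.1, y ≈ 9.8 km.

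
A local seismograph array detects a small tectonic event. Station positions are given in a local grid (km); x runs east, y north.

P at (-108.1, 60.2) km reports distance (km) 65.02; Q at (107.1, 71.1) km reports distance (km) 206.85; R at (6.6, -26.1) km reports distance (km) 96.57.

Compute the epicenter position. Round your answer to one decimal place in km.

(-86.7, -1.2)

Circle about each station: (x + 108.1)² + (y − 60.2)² = 65.02²; (x − 107.1)² + (y − 71.1)² = 206.85²; (x − 6.6)² + (y + 26.1)² = 96.57².
Subtracting pairs of circle equations eliminates x²+y² and gives linear equations (the radical axes):
430.4 x + 21.8 y = -37343.35
229.4 x − 172.6 y = -19683.04
Solving the 2×2 system: x ≈ -86.7, y ≈ -1.2 km.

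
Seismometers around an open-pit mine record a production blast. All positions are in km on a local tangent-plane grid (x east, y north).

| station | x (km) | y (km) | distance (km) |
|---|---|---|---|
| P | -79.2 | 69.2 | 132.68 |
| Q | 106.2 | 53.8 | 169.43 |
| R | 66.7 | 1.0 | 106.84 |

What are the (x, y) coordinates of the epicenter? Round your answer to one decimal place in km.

Circle about each station: (x + 79.2)² + (y − 69.2)² = 132.68²; (x − 106.2)² + (y − 53.8)² = 169.43²; (x − 66.7)² + (y − 1.0)² = 106.84².
Subtracting pairs of circle equations eliminates x²+y² and gives linear equations (the radical axes):
370.8 x − 30.8 y = -7990.94
291.8 x − 136.4 y = -422.19
Solving the 2×2 system: x ≈ -25.9, y ≈ -52.3 km.
Check against P (with the unrounded x, y): √((x + 79.2)²+(y − 69.2)²) = 132.68 ≈ 132.68 km. ✓

-25.9 km east, -52.3 km north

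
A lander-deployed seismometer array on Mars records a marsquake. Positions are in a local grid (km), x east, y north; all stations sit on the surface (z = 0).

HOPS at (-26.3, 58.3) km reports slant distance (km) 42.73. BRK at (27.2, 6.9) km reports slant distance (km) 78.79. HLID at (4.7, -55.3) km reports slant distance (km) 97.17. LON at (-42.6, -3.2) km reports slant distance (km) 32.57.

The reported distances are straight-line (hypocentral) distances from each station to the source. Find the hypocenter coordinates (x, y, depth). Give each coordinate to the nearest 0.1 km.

Each station gives a sphere (x−x_i)² + (y−y_i)² + z² = d_i² (stations at z=0).
Subtracting the HOPS sphere from BRK and HLID: z² cancels, leaving linear equations in x and y:
107.0 x − 102.8 y = -7685.14
62.0 x − 227.2 y = -8626.56
Solving: x ≈ -47.905, y ≈ 24.896 km (keep extra digits for the depth step; rounded: -47.9, 24.9).
Then from the HOPS sphere: z² = 42.73² − (x + 26.3)² − (y − 58.3)² with x = -47.905, y = 24.896, so z ≈ 15.596 ≈ 15.6 km.

(-47.9, 24.9, 15.6)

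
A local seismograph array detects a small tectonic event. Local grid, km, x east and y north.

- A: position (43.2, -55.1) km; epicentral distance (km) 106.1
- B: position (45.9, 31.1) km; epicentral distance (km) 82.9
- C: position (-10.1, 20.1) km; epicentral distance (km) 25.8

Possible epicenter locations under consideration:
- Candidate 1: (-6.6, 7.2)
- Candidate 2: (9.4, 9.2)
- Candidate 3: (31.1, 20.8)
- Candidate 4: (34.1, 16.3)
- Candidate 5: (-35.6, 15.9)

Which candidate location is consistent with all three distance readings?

For each candidate, compare |candidate − station| to the reported distance:
Candidate 1: residuals A 26.3, B 25.2, C 12.4 → max 26.3 km
Candidate 2: residuals A 33.5, B 40.3, C 3.5 → max 40.3 km
Candidate 3: residuals A 29.2, B 64.9, C 15.4 → max 64.9 km
Candidate 4: residuals A 34.1, B 64.0, C 18.6 → max 64.0 km
Candidate 5: residuals A 0.0, B 0.0, C 0.0 → max 0.0 km
Only Candidate 5 has all residuals ≈ 0.

Candidate 5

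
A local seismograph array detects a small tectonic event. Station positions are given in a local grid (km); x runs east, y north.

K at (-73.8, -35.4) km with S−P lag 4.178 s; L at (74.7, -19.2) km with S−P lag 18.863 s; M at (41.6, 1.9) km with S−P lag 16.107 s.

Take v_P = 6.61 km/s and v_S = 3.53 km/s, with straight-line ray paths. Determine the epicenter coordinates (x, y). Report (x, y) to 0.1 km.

Distance from S−P lag: d = Δt · v_P v_S / (v_P − v_S) = Δt · (6.61·3.53)/(6.61−3.53) ≈ 7.5757·Δt.
So d_K = 31.65, d_L = 142.90, d_M = 122.02 km.
Circle about each station: (x + 73.8)² + (y + 35.4)² = 31.65²; (x − 74.7)² + (y + 19.2)² = 142.90²; (x − 41.6)² + (y − 1.9)² = 122.02².
Subtracting pairs of circle equations eliminates x²+y² and gives linear equations (the radical axes):
297.0 x + 32.4 y = -20169.56
230.8 x + 74.6 y = -18852.59
Solving the 2×2 system: x ≈ -60.9, y ≈ -64.3 km.

-60.9 km east, -64.3 km north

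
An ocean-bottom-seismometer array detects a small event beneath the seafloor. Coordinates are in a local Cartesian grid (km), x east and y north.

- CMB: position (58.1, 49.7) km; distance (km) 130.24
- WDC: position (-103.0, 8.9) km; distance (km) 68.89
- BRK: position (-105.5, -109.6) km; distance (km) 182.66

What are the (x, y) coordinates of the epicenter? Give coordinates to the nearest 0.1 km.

Circle about each station: (x − 58.1)² + (y − 49.7)² = 130.24²; (x + 103.0)² + (y − 8.9)² = 68.89²; (x + 105.5)² + (y + 109.6)² = 182.66².
Subtracting the CMB equation from the WDC and BRK equations removes the quadratic terms:
-322.2 x − 81.6 y = 17059.14
-327.2 x − 318.6 y = 894.49
Solving the 2×2 system: x ≈ -70.6, y ≈ 69.7 km.
Check against CMB (with the unrounded x, y): √((x − 58.1)²+(y − 49.7)²) = 130.24 ≈ 130.24 km. ✓

x ≈ -70.6 km, y ≈ 69.7 km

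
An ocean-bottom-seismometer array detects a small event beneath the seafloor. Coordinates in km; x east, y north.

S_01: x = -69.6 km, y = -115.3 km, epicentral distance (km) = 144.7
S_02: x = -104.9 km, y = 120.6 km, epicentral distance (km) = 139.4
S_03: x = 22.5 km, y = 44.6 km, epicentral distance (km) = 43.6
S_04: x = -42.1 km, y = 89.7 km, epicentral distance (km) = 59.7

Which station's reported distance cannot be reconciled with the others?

Solve using three stations at a time. Using S_01, S_02, S_03 (subtract circle equations pairwise → linear system) gives (x, y) ≈ (-11.4, 17.2).
Distances from that point to each station vs reported:
  S_01: calculated 144.7 vs reported 144.7 → residual 0.0 km
  S_02: calculated 139.4 vs reported 139.4 → residual 0.0 km
  S_03: calculated 43.6 vs reported 43.6 → residual 0.0 km
  S_04: calculated 78.7 vs reported 59.7 → residual 19.0 km
S_01, S_02, S_03 are mutually consistent (residuals ≈ 0); S_04 is off by 19.0 km.

S_04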